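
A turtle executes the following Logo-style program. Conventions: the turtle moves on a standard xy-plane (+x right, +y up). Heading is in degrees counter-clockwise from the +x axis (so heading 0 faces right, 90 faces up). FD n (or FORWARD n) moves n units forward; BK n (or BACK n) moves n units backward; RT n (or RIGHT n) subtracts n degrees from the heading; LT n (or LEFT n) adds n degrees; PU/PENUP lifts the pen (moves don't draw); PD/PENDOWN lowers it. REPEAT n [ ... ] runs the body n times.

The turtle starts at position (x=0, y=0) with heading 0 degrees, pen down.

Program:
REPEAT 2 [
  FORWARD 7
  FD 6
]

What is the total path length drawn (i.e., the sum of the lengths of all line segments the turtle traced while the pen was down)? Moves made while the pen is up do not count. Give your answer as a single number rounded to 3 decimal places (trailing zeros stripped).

Executing turtle program step by step:
Start: pos=(0,0), heading=0, pen down
REPEAT 2 [
  -- iteration 1/2 --
  FD 7: (0,0) -> (7,0) [heading=0, draw]
  FD 6: (7,0) -> (13,0) [heading=0, draw]
  -- iteration 2/2 --
  FD 7: (13,0) -> (20,0) [heading=0, draw]
  FD 6: (20,0) -> (26,0) [heading=0, draw]
]
Final: pos=(26,0), heading=0, 4 segment(s) drawn

Segment lengths:
  seg 1: (0,0) -> (7,0), length = 7
  seg 2: (7,0) -> (13,0), length = 6
  seg 3: (13,0) -> (20,0), length = 7
  seg 4: (20,0) -> (26,0), length = 6
Total = 26

Answer: 26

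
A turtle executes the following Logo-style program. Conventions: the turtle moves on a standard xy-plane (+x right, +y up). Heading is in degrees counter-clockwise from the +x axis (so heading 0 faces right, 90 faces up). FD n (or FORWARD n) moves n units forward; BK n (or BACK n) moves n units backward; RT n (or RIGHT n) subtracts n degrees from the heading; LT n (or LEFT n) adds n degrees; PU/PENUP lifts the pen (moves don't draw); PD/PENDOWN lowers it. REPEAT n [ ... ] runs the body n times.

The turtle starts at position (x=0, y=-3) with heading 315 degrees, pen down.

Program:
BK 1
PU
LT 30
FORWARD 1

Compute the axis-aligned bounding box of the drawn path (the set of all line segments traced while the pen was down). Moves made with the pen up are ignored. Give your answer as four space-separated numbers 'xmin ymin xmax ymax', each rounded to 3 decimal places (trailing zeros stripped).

Answer: -0.707 -3 0 -2.293

Derivation:
Executing turtle program step by step:
Start: pos=(0,-3), heading=315, pen down
BK 1: (0,-3) -> (-0.707,-2.293) [heading=315, draw]
PU: pen up
LT 30: heading 315 -> 345
FD 1: (-0.707,-2.293) -> (0.259,-2.552) [heading=345, move]
Final: pos=(0.259,-2.552), heading=345, 1 segment(s) drawn

Segment endpoints: x in {-0.707, 0}, y in {-3, -2.293}
xmin=-0.707, ymin=-3, xmax=0, ymax=-2.293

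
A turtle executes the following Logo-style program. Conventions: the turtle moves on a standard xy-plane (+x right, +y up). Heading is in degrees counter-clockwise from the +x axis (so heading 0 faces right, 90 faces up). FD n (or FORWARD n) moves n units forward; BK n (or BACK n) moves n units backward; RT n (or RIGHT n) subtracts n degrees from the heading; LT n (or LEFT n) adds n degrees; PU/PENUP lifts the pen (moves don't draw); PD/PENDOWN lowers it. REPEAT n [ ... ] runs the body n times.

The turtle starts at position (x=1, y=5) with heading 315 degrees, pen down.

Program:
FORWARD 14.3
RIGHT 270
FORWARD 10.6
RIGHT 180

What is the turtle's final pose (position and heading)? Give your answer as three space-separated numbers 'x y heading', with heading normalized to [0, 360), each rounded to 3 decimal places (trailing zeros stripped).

Executing turtle program step by step:
Start: pos=(1,5), heading=315, pen down
FD 14.3: (1,5) -> (11.112,-5.112) [heading=315, draw]
RT 270: heading 315 -> 45
FD 10.6: (11.112,-5.112) -> (18.607,2.384) [heading=45, draw]
RT 180: heading 45 -> 225
Final: pos=(18.607,2.384), heading=225, 2 segment(s) drawn

Answer: 18.607 2.384 225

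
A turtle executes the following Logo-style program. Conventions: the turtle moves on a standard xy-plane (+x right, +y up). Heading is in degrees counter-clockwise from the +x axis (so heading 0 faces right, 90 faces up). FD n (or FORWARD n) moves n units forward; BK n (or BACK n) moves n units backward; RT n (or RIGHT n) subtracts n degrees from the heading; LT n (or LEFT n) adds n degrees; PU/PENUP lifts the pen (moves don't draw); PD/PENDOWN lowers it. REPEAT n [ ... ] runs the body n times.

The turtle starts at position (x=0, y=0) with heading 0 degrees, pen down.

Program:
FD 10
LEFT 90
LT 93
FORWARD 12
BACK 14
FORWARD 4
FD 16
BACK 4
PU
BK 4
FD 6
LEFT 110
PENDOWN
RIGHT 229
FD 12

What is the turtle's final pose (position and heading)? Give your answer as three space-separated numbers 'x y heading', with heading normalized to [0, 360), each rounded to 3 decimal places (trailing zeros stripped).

Executing turtle program step by step:
Start: pos=(0,0), heading=0, pen down
FD 10: (0,0) -> (10,0) [heading=0, draw]
LT 90: heading 0 -> 90
LT 93: heading 90 -> 183
FD 12: (10,0) -> (-1.984,-0.628) [heading=183, draw]
BK 14: (-1.984,-0.628) -> (11.997,0.105) [heading=183, draw]
FD 4: (11.997,0.105) -> (8.003,-0.105) [heading=183, draw]
FD 16: (8.003,-0.105) -> (-7.975,-0.942) [heading=183, draw]
BK 4: (-7.975,-0.942) -> (-3.981,-0.733) [heading=183, draw]
PU: pen up
BK 4: (-3.981,-0.733) -> (0.014,-0.523) [heading=183, move]
FD 6: (0.014,-0.523) -> (-5.978,-0.837) [heading=183, move]
LT 110: heading 183 -> 293
PD: pen down
RT 229: heading 293 -> 64
FD 12: (-5.978,-0.837) -> (-0.718,9.948) [heading=64, draw]
Final: pos=(-0.718,9.948), heading=64, 7 segment(s) drawn

Answer: -0.718 9.948 64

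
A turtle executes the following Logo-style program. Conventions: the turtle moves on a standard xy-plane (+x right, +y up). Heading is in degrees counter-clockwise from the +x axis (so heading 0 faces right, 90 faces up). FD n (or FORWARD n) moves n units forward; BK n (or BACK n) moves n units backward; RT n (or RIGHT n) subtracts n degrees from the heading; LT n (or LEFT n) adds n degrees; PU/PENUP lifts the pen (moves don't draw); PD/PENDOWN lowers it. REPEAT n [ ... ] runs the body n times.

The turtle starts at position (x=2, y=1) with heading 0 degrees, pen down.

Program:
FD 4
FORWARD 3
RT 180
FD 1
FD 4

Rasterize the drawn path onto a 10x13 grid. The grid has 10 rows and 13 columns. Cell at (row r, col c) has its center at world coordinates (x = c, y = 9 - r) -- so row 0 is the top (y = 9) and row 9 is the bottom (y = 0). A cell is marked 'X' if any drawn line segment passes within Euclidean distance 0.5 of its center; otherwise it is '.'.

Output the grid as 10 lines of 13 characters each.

Segment 0: (2,1) -> (6,1)
Segment 1: (6,1) -> (9,1)
Segment 2: (9,1) -> (8,1)
Segment 3: (8,1) -> (4,1)

Answer: .............
.............
.............
.............
.............
.............
.............
.............
..XXXXXXXX...
.............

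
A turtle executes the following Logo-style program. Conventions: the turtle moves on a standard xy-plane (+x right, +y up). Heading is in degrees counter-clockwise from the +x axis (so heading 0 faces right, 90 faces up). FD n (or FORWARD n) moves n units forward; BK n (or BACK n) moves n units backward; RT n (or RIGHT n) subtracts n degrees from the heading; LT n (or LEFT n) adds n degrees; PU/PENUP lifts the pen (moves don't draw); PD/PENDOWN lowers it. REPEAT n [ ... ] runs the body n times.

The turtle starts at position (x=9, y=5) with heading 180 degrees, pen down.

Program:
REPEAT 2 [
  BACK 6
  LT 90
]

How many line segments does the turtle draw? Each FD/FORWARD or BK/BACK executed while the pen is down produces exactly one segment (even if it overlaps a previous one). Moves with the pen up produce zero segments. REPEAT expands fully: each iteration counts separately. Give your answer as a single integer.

Executing turtle program step by step:
Start: pos=(9,5), heading=180, pen down
REPEAT 2 [
  -- iteration 1/2 --
  BK 6: (9,5) -> (15,5) [heading=180, draw]
  LT 90: heading 180 -> 270
  -- iteration 2/2 --
  BK 6: (15,5) -> (15,11) [heading=270, draw]
  LT 90: heading 270 -> 0
]
Final: pos=(15,11), heading=0, 2 segment(s) drawn
Segments drawn: 2

Answer: 2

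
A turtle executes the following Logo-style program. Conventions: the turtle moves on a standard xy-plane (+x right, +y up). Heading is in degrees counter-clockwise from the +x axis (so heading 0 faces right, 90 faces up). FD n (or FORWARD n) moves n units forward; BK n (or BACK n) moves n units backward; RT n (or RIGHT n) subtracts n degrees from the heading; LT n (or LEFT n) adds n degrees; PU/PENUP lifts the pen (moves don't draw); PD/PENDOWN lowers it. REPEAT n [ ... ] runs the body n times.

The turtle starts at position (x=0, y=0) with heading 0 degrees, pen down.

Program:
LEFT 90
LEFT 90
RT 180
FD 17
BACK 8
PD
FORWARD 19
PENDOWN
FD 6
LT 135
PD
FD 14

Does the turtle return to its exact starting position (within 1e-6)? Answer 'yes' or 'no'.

Answer: no

Derivation:
Executing turtle program step by step:
Start: pos=(0,0), heading=0, pen down
LT 90: heading 0 -> 90
LT 90: heading 90 -> 180
RT 180: heading 180 -> 0
FD 17: (0,0) -> (17,0) [heading=0, draw]
BK 8: (17,0) -> (9,0) [heading=0, draw]
PD: pen down
FD 19: (9,0) -> (28,0) [heading=0, draw]
PD: pen down
FD 6: (28,0) -> (34,0) [heading=0, draw]
LT 135: heading 0 -> 135
PD: pen down
FD 14: (34,0) -> (24.101,9.899) [heading=135, draw]
Final: pos=(24.101,9.899), heading=135, 5 segment(s) drawn

Start position: (0, 0)
Final position: (24.101, 9.899)
Distance = 26.054; >= 1e-6 -> NOT closed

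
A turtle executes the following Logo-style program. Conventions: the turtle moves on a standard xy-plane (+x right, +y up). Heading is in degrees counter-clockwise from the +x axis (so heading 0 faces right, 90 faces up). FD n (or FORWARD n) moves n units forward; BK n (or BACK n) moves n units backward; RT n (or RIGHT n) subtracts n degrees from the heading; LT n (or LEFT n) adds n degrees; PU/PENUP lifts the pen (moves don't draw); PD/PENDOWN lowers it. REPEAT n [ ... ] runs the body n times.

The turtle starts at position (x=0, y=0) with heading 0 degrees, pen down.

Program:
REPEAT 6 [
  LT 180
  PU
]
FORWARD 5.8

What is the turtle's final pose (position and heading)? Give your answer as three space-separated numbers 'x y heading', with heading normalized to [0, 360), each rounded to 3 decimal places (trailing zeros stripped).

Executing turtle program step by step:
Start: pos=(0,0), heading=0, pen down
REPEAT 6 [
  -- iteration 1/6 --
  LT 180: heading 0 -> 180
  PU: pen up
  -- iteration 2/6 --
  LT 180: heading 180 -> 0
  PU: pen up
  -- iteration 3/6 --
  LT 180: heading 0 -> 180
  PU: pen up
  -- iteration 4/6 --
  LT 180: heading 180 -> 0
  PU: pen up
  -- iteration 5/6 --
  LT 180: heading 0 -> 180
  PU: pen up
  -- iteration 6/6 --
  LT 180: heading 180 -> 0
  PU: pen up
]
FD 5.8: (0,0) -> (5.8,0) [heading=0, move]
Final: pos=(5.8,0), heading=0, 0 segment(s) drawn

Answer: 5.8 0 0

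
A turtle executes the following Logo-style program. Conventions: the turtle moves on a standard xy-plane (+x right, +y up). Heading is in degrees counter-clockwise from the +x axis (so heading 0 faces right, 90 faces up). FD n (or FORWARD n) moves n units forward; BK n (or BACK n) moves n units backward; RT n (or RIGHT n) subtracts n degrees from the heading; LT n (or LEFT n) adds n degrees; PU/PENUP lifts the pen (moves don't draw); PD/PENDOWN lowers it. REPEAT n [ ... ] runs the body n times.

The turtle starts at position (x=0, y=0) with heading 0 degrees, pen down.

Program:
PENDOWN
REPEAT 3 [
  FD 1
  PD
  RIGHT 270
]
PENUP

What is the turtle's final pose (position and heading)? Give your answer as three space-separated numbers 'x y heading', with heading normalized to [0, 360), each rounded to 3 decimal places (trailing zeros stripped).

Answer: 0 1 270

Derivation:
Executing turtle program step by step:
Start: pos=(0,0), heading=0, pen down
PD: pen down
REPEAT 3 [
  -- iteration 1/3 --
  FD 1: (0,0) -> (1,0) [heading=0, draw]
  PD: pen down
  RT 270: heading 0 -> 90
  -- iteration 2/3 --
  FD 1: (1,0) -> (1,1) [heading=90, draw]
  PD: pen down
  RT 270: heading 90 -> 180
  -- iteration 3/3 --
  FD 1: (1,1) -> (0,1) [heading=180, draw]
  PD: pen down
  RT 270: heading 180 -> 270
]
PU: pen up
Final: pos=(0,1), heading=270, 3 segment(s) drawn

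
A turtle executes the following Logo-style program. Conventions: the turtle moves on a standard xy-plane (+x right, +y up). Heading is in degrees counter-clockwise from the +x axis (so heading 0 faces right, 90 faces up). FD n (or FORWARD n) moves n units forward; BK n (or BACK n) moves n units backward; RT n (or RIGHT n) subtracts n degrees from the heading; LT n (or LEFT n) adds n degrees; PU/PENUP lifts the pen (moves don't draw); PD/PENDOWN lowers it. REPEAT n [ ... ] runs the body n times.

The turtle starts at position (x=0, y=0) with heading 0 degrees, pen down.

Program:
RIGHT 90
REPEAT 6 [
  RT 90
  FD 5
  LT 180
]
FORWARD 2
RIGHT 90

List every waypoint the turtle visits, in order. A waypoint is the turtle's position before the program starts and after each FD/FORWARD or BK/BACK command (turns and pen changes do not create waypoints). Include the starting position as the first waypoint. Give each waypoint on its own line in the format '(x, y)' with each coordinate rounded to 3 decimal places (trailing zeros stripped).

Executing turtle program step by step:
Start: pos=(0,0), heading=0, pen down
RT 90: heading 0 -> 270
REPEAT 6 [
  -- iteration 1/6 --
  RT 90: heading 270 -> 180
  FD 5: (0,0) -> (-5,0) [heading=180, draw]
  LT 180: heading 180 -> 0
  -- iteration 2/6 --
  RT 90: heading 0 -> 270
  FD 5: (-5,0) -> (-5,-5) [heading=270, draw]
  LT 180: heading 270 -> 90
  -- iteration 3/6 --
  RT 90: heading 90 -> 0
  FD 5: (-5,-5) -> (0,-5) [heading=0, draw]
  LT 180: heading 0 -> 180
  -- iteration 4/6 --
  RT 90: heading 180 -> 90
  FD 5: (0,-5) -> (0,0) [heading=90, draw]
  LT 180: heading 90 -> 270
  -- iteration 5/6 --
  RT 90: heading 270 -> 180
  FD 5: (0,0) -> (-5,0) [heading=180, draw]
  LT 180: heading 180 -> 0
  -- iteration 6/6 --
  RT 90: heading 0 -> 270
  FD 5: (-5,0) -> (-5,-5) [heading=270, draw]
  LT 180: heading 270 -> 90
]
FD 2: (-5,-5) -> (-5,-3) [heading=90, draw]
RT 90: heading 90 -> 0
Final: pos=(-5,-3), heading=0, 7 segment(s) drawn
Waypoints (8 total):
(0, 0)
(-5, 0)
(-5, -5)
(0, -5)
(0, 0)
(-5, 0)
(-5, -5)
(-5, -3)

Answer: (0, 0)
(-5, 0)
(-5, -5)
(0, -5)
(0, 0)
(-5, 0)
(-5, -5)
(-5, -3)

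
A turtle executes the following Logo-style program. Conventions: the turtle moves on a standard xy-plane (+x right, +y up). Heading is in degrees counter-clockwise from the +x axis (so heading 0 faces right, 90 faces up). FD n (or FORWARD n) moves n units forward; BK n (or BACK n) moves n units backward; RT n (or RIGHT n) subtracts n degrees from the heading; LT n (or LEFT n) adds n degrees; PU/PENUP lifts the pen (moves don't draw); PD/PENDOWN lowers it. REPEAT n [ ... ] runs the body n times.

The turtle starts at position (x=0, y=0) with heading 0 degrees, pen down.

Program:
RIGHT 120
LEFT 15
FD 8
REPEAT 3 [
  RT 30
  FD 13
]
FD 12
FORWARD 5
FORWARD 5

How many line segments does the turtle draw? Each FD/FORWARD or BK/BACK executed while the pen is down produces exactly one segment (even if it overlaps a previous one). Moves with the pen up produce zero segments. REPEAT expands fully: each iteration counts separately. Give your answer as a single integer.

Answer: 7

Derivation:
Executing turtle program step by step:
Start: pos=(0,0), heading=0, pen down
RT 120: heading 0 -> 240
LT 15: heading 240 -> 255
FD 8: (0,0) -> (-2.071,-7.727) [heading=255, draw]
REPEAT 3 [
  -- iteration 1/3 --
  RT 30: heading 255 -> 225
  FD 13: (-2.071,-7.727) -> (-11.263,-16.92) [heading=225, draw]
  -- iteration 2/3 --
  RT 30: heading 225 -> 195
  FD 13: (-11.263,-16.92) -> (-23.82,-20.284) [heading=195, draw]
  -- iteration 3/3 --
  RT 30: heading 195 -> 165
  FD 13: (-23.82,-20.284) -> (-36.377,-16.92) [heading=165, draw]
]
FD 12: (-36.377,-16.92) -> (-47.968,-13.814) [heading=165, draw]
FD 5: (-47.968,-13.814) -> (-52.798,-12.52) [heading=165, draw]
FD 5: (-52.798,-12.52) -> (-57.627,-11.226) [heading=165, draw]
Final: pos=(-57.627,-11.226), heading=165, 7 segment(s) drawn
Segments drawn: 7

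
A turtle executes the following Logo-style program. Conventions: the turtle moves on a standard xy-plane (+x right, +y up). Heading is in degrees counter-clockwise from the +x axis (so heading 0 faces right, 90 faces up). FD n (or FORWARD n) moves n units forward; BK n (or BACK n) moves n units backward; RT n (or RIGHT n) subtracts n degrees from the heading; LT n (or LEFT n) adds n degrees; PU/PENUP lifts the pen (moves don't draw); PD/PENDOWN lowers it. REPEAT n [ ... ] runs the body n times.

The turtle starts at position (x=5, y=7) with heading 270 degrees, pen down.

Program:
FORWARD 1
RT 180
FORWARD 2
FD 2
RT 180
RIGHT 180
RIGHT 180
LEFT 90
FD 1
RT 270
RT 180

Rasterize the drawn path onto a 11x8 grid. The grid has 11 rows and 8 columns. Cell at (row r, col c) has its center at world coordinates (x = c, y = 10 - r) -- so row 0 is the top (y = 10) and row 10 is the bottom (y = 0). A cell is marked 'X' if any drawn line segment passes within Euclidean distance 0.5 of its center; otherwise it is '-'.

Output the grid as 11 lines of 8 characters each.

Answer: -----XX-
-----X--
-----X--
-----X--
-----X--
--------
--------
--------
--------
--------
--------

Derivation:
Segment 0: (5,7) -> (5,6)
Segment 1: (5,6) -> (5,8)
Segment 2: (5,8) -> (5,10)
Segment 3: (5,10) -> (6,10)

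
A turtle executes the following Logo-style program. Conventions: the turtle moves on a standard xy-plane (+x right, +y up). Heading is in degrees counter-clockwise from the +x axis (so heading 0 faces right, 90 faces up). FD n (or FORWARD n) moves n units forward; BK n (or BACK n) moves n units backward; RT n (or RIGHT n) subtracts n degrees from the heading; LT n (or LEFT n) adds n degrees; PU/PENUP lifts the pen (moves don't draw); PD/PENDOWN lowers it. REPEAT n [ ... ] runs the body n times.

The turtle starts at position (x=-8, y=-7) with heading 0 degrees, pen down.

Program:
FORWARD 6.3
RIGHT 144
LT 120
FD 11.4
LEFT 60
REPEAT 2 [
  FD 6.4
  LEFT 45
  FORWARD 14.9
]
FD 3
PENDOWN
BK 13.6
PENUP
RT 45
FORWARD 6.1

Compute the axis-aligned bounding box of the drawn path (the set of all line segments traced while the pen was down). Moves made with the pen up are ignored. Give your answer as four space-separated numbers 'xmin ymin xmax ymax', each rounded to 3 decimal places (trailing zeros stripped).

Executing turtle program step by step:
Start: pos=(-8,-7), heading=0, pen down
FD 6.3: (-8,-7) -> (-1.7,-7) [heading=0, draw]
RT 144: heading 0 -> 216
LT 120: heading 216 -> 336
FD 11.4: (-1.7,-7) -> (8.714,-11.637) [heading=336, draw]
LT 60: heading 336 -> 36
REPEAT 2 [
  -- iteration 1/2 --
  FD 6.4: (8.714,-11.637) -> (13.892,-7.875) [heading=36, draw]
  LT 45: heading 36 -> 81
  FD 14.9: (13.892,-7.875) -> (16.223,6.842) [heading=81, draw]
  -- iteration 2/2 --
  FD 6.4: (16.223,6.842) -> (17.224,13.163) [heading=81, draw]
  LT 45: heading 81 -> 126
  FD 14.9: (17.224,13.163) -> (8.466,25.217) [heading=126, draw]
]
FD 3: (8.466,25.217) -> (6.703,27.644) [heading=126, draw]
PD: pen down
BK 13.6: (6.703,27.644) -> (14.697,16.642) [heading=126, draw]
PU: pen up
RT 45: heading 126 -> 81
FD 6.1: (14.697,16.642) -> (15.651,22.666) [heading=81, move]
Final: pos=(15.651,22.666), heading=81, 8 segment(s) drawn

Segment endpoints: x in {-8, -1.7, 6.703, 8.466, 8.714, 13.892, 14.697, 16.223, 17.224}, y in {-11.637, -7.875, -7, 6.842, 13.163, 16.642, 25.217, 27.644}
xmin=-8, ymin=-11.637, xmax=17.224, ymax=27.644

Answer: -8 -11.637 17.224 27.644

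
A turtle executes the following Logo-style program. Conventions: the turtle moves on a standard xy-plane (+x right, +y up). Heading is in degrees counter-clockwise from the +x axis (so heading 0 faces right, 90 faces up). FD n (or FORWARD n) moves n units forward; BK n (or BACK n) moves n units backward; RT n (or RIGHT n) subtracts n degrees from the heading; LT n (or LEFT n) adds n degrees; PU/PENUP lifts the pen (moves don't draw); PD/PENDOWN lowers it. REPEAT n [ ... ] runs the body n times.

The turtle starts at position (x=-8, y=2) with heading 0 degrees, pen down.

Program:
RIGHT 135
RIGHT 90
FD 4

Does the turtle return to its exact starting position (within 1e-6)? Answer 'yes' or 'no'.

Answer: no

Derivation:
Executing turtle program step by step:
Start: pos=(-8,2), heading=0, pen down
RT 135: heading 0 -> 225
RT 90: heading 225 -> 135
FD 4: (-8,2) -> (-10.828,4.828) [heading=135, draw]
Final: pos=(-10.828,4.828), heading=135, 1 segment(s) drawn

Start position: (-8, 2)
Final position: (-10.828, 4.828)
Distance = 4; >= 1e-6 -> NOT closed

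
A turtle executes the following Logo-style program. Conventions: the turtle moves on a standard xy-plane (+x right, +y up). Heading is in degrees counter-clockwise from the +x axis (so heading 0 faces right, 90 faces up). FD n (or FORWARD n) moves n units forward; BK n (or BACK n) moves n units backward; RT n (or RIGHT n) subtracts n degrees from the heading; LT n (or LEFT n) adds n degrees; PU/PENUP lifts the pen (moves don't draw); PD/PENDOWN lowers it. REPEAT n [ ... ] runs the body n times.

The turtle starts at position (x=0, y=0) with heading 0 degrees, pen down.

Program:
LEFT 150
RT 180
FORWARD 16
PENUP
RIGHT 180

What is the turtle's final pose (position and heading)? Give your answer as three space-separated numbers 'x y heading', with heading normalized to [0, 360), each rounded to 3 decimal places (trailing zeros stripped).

Executing turtle program step by step:
Start: pos=(0,0), heading=0, pen down
LT 150: heading 0 -> 150
RT 180: heading 150 -> 330
FD 16: (0,0) -> (13.856,-8) [heading=330, draw]
PU: pen up
RT 180: heading 330 -> 150
Final: pos=(13.856,-8), heading=150, 1 segment(s) drawn

Answer: 13.856 -8 150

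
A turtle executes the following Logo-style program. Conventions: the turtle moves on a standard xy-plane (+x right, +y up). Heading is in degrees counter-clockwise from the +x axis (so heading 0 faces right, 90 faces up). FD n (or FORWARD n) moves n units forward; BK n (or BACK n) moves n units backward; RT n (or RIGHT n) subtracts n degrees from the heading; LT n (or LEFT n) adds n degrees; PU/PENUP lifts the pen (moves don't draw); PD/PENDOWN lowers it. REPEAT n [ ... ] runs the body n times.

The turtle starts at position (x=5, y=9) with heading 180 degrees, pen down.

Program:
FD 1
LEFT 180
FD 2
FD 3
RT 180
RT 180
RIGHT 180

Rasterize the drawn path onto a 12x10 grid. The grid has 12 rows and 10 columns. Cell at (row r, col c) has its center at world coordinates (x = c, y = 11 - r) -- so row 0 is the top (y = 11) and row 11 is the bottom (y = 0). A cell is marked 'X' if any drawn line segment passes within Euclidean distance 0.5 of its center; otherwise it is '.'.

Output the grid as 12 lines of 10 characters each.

Segment 0: (5,9) -> (4,9)
Segment 1: (4,9) -> (6,9)
Segment 2: (6,9) -> (9,9)

Answer: ..........
..........
....XXXXXX
..........
..........
..........
..........
..........
..........
..........
..........
..........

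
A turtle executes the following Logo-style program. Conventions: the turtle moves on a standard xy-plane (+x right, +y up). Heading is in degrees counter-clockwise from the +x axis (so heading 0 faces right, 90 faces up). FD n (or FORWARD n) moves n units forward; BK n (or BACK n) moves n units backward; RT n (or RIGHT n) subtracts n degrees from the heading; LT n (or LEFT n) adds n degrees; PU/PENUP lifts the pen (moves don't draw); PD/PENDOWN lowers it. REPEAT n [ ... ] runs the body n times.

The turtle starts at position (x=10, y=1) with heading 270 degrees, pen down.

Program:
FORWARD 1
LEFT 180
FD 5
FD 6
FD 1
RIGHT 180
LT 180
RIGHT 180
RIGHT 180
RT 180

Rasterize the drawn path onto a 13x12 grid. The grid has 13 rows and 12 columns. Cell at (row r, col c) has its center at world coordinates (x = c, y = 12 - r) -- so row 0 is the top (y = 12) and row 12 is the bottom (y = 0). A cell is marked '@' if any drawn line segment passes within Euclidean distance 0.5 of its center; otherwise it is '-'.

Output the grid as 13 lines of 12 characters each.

Answer: ----------@-
----------@-
----------@-
----------@-
----------@-
----------@-
----------@-
----------@-
----------@-
----------@-
----------@-
----------@-
----------@-

Derivation:
Segment 0: (10,1) -> (10,0)
Segment 1: (10,0) -> (10,5)
Segment 2: (10,5) -> (10,11)
Segment 3: (10,11) -> (10,12)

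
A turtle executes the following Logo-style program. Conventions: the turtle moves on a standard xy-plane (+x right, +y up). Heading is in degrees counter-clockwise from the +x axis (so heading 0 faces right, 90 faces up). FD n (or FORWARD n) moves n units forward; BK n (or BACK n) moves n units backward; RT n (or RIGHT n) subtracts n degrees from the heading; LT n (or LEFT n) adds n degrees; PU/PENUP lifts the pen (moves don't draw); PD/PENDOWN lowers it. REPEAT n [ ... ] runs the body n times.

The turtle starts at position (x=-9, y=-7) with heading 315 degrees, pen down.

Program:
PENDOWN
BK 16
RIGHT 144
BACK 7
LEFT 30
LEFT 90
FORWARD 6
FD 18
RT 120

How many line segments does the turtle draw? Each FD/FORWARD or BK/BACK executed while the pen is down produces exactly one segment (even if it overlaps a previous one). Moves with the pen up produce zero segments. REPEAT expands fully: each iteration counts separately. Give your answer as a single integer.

Answer: 4

Derivation:
Executing turtle program step by step:
Start: pos=(-9,-7), heading=315, pen down
PD: pen down
BK 16: (-9,-7) -> (-20.314,4.314) [heading=315, draw]
RT 144: heading 315 -> 171
BK 7: (-20.314,4.314) -> (-13.4,3.219) [heading=171, draw]
LT 30: heading 171 -> 201
LT 90: heading 201 -> 291
FD 6: (-13.4,3.219) -> (-11.25,-2.383) [heading=291, draw]
FD 18: (-11.25,-2.383) -> (-4.799,-19.187) [heading=291, draw]
RT 120: heading 291 -> 171
Final: pos=(-4.799,-19.187), heading=171, 4 segment(s) drawn
Segments drawn: 4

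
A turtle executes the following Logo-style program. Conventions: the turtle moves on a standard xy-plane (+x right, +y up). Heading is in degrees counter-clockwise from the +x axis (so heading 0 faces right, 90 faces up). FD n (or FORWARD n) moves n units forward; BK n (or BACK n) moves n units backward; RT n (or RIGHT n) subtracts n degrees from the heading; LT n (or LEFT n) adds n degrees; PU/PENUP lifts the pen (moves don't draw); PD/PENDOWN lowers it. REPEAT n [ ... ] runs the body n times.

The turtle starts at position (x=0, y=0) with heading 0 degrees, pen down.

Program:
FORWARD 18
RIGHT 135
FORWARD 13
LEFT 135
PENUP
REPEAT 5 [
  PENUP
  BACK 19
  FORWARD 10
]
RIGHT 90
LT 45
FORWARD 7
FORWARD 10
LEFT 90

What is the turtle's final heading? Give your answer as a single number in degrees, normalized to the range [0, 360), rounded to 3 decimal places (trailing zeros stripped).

Executing turtle program step by step:
Start: pos=(0,0), heading=0, pen down
FD 18: (0,0) -> (18,0) [heading=0, draw]
RT 135: heading 0 -> 225
FD 13: (18,0) -> (8.808,-9.192) [heading=225, draw]
LT 135: heading 225 -> 0
PU: pen up
REPEAT 5 [
  -- iteration 1/5 --
  PU: pen up
  BK 19: (8.808,-9.192) -> (-10.192,-9.192) [heading=0, move]
  FD 10: (-10.192,-9.192) -> (-0.192,-9.192) [heading=0, move]
  -- iteration 2/5 --
  PU: pen up
  BK 19: (-0.192,-9.192) -> (-19.192,-9.192) [heading=0, move]
  FD 10: (-19.192,-9.192) -> (-9.192,-9.192) [heading=0, move]
  -- iteration 3/5 --
  PU: pen up
  BK 19: (-9.192,-9.192) -> (-28.192,-9.192) [heading=0, move]
  FD 10: (-28.192,-9.192) -> (-18.192,-9.192) [heading=0, move]
  -- iteration 4/5 --
  PU: pen up
  BK 19: (-18.192,-9.192) -> (-37.192,-9.192) [heading=0, move]
  FD 10: (-37.192,-9.192) -> (-27.192,-9.192) [heading=0, move]
  -- iteration 5/5 --
  PU: pen up
  BK 19: (-27.192,-9.192) -> (-46.192,-9.192) [heading=0, move]
  FD 10: (-46.192,-9.192) -> (-36.192,-9.192) [heading=0, move]
]
RT 90: heading 0 -> 270
LT 45: heading 270 -> 315
FD 7: (-36.192,-9.192) -> (-31.243,-14.142) [heading=315, move]
FD 10: (-31.243,-14.142) -> (-24.172,-21.213) [heading=315, move]
LT 90: heading 315 -> 45
Final: pos=(-24.172,-21.213), heading=45, 2 segment(s) drawn

Answer: 45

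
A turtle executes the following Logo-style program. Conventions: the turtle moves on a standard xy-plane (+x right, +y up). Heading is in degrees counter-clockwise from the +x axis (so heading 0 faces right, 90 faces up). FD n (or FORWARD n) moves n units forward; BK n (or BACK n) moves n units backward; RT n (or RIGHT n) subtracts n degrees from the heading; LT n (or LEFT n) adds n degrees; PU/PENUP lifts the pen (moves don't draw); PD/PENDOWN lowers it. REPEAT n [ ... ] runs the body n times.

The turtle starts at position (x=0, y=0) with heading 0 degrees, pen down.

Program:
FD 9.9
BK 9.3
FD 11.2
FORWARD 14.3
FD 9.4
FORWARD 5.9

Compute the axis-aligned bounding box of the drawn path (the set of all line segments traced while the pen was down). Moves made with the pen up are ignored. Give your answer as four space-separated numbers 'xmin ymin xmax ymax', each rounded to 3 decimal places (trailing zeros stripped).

Executing turtle program step by step:
Start: pos=(0,0), heading=0, pen down
FD 9.9: (0,0) -> (9.9,0) [heading=0, draw]
BK 9.3: (9.9,0) -> (0.6,0) [heading=0, draw]
FD 11.2: (0.6,0) -> (11.8,0) [heading=0, draw]
FD 14.3: (11.8,0) -> (26.1,0) [heading=0, draw]
FD 9.4: (26.1,0) -> (35.5,0) [heading=0, draw]
FD 5.9: (35.5,0) -> (41.4,0) [heading=0, draw]
Final: pos=(41.4,0), heading=0, 6 segment(s) drawn

Segment endpoints: x in {0, 0.6, 9.9, 11.8, 26.1, 35.5, 41.4}, y in {0}
xmin=0, ymin=0, xmax=41.4, ymax=0

Answer: 0 0 41.4 0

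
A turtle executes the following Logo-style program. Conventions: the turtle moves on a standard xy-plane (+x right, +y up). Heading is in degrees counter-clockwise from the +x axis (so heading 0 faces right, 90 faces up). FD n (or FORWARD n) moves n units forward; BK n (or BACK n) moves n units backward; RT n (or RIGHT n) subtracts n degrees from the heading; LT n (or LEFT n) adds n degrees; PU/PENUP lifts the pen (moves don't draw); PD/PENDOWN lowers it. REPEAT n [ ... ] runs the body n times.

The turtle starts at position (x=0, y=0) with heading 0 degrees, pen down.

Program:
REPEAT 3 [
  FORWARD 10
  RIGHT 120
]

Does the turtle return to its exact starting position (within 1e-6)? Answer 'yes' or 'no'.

Answer: yes

Derivation:
Executing turtle program step by step:
Start: pos=(0,0), heading=0, pen down
REPEAT 3 [
  -- iteration 1/3 --
  FD 10: (0,0) -> (10,0) [heading=0, draw]
  RT 120: heading 0 -> 240
  -- iteration 2/3 --
  FD 10: (10,0) -> (5,-8.66) [heading=240, draw]
  RT 120: heading 240 -> 120
  -- iteration 3/3 --
  FD 10: (5,-8.66) -> (0,0) [heading=120, draw]
  RT 120: heading 120 -> 0
]
Final: pos=(0,0), heading=0, 3 segment(s) drawn

Start position: (0, 0)
Final position: (0, 0)
Distance = 0; < 1e-6 -> CLOSED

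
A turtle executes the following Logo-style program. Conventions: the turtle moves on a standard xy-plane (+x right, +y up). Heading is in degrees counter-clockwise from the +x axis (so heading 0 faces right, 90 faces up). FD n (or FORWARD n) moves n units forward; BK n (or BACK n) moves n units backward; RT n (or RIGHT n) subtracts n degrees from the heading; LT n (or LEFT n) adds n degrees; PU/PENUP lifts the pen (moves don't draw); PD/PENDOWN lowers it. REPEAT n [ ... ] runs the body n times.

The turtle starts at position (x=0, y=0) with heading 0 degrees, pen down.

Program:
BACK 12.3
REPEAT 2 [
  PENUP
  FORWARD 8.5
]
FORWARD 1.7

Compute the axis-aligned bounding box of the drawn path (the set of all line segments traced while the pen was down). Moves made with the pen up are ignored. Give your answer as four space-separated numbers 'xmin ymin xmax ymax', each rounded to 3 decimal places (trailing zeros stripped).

Answer: -12.3 0 0 0

Derivation:
Executing turtle program step by step:
Start: pos=(0,0), heading=0, pen down
BK 12.3: (0,0) -> (-12.3,0) [heading=0, draw]
REPEAT 2 [
  -- iteration 1/2 --
  PU: pen up
  FD 8.5: (-12.3,0) -> (-3.8,0) [heading=0, move]
  -- iteration 2/2 --
  PU: pen up
  FD 8.5: (-3.8,0) -> (4.7,0) [heading=0, move]
]
FD 1.7: (4.7,0) -> (6.4,0) [heading=0, move]
Final: pos=(6.4,0), heading=0, 1 segment(s) drawn

Segment endpoints: x in {-12.3, 0}, y in {0}
xmin=-12.3, ymin=0, xmax=0, ymax=0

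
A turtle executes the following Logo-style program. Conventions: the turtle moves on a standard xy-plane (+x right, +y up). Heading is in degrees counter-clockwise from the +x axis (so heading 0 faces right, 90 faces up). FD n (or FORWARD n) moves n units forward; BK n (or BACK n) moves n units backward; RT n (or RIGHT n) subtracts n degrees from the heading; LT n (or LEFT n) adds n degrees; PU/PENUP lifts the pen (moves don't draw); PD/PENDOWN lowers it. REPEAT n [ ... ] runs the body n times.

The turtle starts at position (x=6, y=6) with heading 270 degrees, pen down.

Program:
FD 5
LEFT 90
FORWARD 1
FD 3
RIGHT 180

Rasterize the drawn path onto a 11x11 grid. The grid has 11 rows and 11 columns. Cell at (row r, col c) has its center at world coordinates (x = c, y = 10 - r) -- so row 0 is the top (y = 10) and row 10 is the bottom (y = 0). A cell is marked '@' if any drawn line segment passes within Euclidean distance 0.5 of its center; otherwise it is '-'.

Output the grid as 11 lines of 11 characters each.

Answer: -----------
-----------
-----------
-----------
------@----
------@----
------@----
------@----
------@----
------@@@@@
-----------

Derivation:
Segment 0: (6,6) -> (6,1)
Segment 1: (6,1) -> (7,1)
Segment 2: (7,1) -> (10,1)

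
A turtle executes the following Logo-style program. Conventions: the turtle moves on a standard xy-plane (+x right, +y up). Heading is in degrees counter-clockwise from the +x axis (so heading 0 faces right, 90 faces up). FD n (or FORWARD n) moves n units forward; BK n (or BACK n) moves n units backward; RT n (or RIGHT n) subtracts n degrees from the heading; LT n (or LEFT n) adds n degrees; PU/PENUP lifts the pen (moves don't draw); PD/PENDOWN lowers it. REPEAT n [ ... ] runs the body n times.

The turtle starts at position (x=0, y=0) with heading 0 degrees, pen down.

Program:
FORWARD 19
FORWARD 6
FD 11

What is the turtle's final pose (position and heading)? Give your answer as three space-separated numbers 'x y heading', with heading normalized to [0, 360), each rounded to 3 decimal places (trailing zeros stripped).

Executing turtle program step by step:
Start: pos=(0,0), heading=0, pen down
FD 19: (0,0) -> (19,0) [heading=0, draw]
FD 6: (19,0) -> (25,0) [heading=0, draw]
FD 11: (25,0) -> (36,0) [heading=0, draw]
Final: pos=(36,0), heading=0, 3 segment(s) drawn

Answer: 36 0 0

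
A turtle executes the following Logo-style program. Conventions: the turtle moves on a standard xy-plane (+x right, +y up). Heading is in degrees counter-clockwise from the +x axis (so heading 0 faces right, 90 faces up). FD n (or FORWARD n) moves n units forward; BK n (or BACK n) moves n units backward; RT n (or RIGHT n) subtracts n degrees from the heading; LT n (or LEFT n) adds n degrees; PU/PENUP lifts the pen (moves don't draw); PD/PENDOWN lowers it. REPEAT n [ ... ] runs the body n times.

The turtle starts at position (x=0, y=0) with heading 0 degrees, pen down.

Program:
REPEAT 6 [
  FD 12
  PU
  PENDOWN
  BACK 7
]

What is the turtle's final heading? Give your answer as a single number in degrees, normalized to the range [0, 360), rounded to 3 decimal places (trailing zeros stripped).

Answer: 0

Derivation:
Executing turtle program step by step:
Start: pos=(0,0), heading=0, pen down
REPEAT 6 [
  -- iteration 1/6 --
  FD 12: (0,0) -> (12,0) [heading=0, draw]
  PU: pen up
  PD: pen down
  BK 7: (12,0) -> (5,0) [heading=0, draw]
  -- iteration 2/6 --
  FD 12: (5,0) -> (17,0) [heading=0, draw]
  PU: pen up
  PD: pen down
  BK 7: (17,0) -> (10,0) [heading=0, draw]
  -- iteration 3/6 --
  FD 12: (10,0) -> (22,0) [heading=0, draw]
  PU: pen up
  PD: pen down
  BK 7: (22,0) -> (15,0) [heading=0, draw]
  -- iteration 4/6 --
  FD 12: (15,0) -> (27,0) [heading=0, draw]
  PU: pen up
  PD: pen down
  BK 7: (27,0) -> (20,0) [heading=0, draw]
  -- iteration 5/6 --
  FD 12: (20,0) -> (32,0) [heading=0, draw]
  PU: pen up
  PD: pen down
  BK 7: (32,0) -> (25,0) [heading=0, draw]
  -- iteration 6/6 --
  FD 12: (25,0) -> (37,0) [heading=0, draw]
  PU: pen up
  PD: pen down
  BK 7: (37,0) -> (30,0) [heading=0, draw]
]
Final: pos=(30,0), heading=0, 12 segment(s) drawn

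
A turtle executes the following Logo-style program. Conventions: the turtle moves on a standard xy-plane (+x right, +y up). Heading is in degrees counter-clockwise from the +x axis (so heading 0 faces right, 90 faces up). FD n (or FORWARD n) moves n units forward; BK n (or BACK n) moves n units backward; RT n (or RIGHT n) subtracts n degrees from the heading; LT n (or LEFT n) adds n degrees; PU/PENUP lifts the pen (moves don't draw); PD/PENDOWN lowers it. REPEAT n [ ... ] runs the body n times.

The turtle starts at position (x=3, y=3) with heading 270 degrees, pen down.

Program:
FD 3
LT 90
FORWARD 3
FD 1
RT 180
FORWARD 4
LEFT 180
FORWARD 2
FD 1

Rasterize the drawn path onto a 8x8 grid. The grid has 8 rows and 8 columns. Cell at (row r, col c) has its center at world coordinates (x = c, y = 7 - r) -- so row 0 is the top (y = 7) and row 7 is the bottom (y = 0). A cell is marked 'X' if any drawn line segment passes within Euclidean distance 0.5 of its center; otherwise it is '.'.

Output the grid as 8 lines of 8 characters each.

Segment 0: (3,3) -> (3,0)
Segment 1: (3,0) -> (6,-0)
Segment 2: (6,-0) -> (7,-0)
Segment 3: (7,-0) -> (3,-0)
Segment 4: (3,-0) -> (5,-0)
Segment 5: (5,-0) -> (6,-0)

Answer: ........
........
........
........
...X....
...X....
...X....
...XXXXX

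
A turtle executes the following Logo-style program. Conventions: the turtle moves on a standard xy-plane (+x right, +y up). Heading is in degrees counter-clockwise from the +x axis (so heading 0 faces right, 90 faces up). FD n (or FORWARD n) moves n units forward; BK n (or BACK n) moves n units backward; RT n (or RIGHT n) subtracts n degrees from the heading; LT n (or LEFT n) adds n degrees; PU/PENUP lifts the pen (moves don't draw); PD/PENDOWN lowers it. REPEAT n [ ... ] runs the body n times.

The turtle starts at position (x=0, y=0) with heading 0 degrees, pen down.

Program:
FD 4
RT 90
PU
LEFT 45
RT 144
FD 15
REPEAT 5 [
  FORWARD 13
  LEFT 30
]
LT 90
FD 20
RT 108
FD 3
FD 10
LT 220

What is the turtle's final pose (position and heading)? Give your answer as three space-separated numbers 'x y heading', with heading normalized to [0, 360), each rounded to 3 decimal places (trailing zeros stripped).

Answer: -21.681 -30.718 163

Derivation:
Executing turtle program step by step:
Start: pos=(0,0), heading=0, pen down
FD 4: (0,0) -> (4,0) [heading=0, draw]
RT 90: heading 0 -> 270
PU: pen up
LT 45: heading 270 -> 315
RT 144: heading 315 -> 171
FD 15: (4,0) -> (-10.815,2.347) [heading=171, move]
REPEAT 5 [
  -- iteration 1/5 --
  FD 13: (-10.815,2.347) -> (-23.655,4.38) [heading=171, move]
  LT 30: heading 171 -> 201
  -- iteration 2/5 --
  FD 13: (-23.655,4.38) -> (-35.792,-0.279) [heading=201, move]
  LT 30: heading 201 -> 231
  -- iteration 3/5 --
  FD 13: (-35.792,-0.279) -> (-43.973,-10.382) [heading=231, move]
  LT 30: heading 231 -> 261
  -- iteration 4/5 --
  FD 13: (-43.973,-10.382) -> (-46.007,-23.221) [heading=261, move]
  LT 30: heading 261 -> 291
  -- iteration 5/5 --
  FD 13: (-46.007,-23.221) -> (-41.348,-35.358) [heading=291, move]
  LT 30: heading 291 -> 321
]
LT 90: heading 321 -> 51
FD 20: (-41.348,-35.358) -> (-28.761,-19.815) [heading=51, move]
RT 108: heading 51 -> 303
FD 3: (-28.761,-19.815) -> (-27.128,-22.331) [heading=303, move]
FD 10: (-27.128,-22.331) -> (-21.681,-30.718) [heading=303, move]
LT 220: heading 303 -> 163
Final: pos=(-21.681,-30.718), heading=163, 1 segment(s) drawn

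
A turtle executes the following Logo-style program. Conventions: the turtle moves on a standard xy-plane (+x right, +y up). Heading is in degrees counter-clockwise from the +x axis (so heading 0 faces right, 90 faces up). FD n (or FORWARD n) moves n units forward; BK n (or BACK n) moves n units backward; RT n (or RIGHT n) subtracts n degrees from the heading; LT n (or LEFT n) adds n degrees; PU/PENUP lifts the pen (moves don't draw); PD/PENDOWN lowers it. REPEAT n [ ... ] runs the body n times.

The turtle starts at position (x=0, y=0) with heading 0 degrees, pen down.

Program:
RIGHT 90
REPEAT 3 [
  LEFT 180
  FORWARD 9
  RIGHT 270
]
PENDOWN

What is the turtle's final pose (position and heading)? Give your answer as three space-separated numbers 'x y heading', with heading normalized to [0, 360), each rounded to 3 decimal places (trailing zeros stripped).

Answer: 9 0 0

Derivation:
Executing turtle program step by step:
Start: pos=(0,0), heading=0, pen down
RT 90: heading 0 -> 270
REPEAT 3 [
  -- iteration 1/3 --
  LT 180: heading 270 -> 90
  FD 9: (0,0) -> (0,9) [heading=90, draw]
  RT 270: heading 90 -> 180
  -- iteration 2/3 --
  LT 180: heading 180 -> 0
  FD 9: (0,9) -> (9,9) [heading=0, draw]
  RT 270: heading 0 -> 90
  -- iteration 3/3 --
  LT 180: heading 90 -> 270
  FD 9: (9,9) -> (9,0) [heading=270, draw]
  RT 270: heading 270 -> 0
]
PD: pen down
Final: pos=(9,0), heading=0, 3 segment(s) drawn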